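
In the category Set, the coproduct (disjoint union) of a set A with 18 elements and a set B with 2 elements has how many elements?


In Set, the coproduct A + B is the disjoint union.
|A + B| = |A| + |B| = 18 + 2 = 20

20


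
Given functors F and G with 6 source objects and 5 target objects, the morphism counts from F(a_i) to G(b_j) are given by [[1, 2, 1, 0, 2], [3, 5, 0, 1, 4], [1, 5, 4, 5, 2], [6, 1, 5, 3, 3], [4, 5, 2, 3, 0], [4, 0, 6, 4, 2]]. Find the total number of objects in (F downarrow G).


Objects of (F downarrow G) are triples (a, b, h: F(a)->G(b)).
The count equals the sum of all entries in the hom-matrix.
sum(row 0) = 6
sum(row 1) = 13
sum(row 2) = 17
sum(row 3) = 18
sum(row 4) = 14
sum(row 5) = 16
Grand total = 84

84


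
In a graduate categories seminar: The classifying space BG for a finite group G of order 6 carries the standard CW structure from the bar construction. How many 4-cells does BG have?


In the bar-construction CW model of BG, the n-cells are indexed by
n-tuples [g_1|...|g_n] of non-identity elements of G (degenerate
simplices with some g_i = e do not contribute cells), so there are
(|G| - 1)^n n-cells.
For dim = 4 with |G| = 6:
cells = (6 - 1)^4 = 5^4 = 625

625


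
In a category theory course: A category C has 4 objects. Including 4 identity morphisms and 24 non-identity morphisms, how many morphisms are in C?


Each object has an identity morphism, giving 4 identities.
Adding the 24 non-identity morphisms:
Total = 4 + 24 = 28

28


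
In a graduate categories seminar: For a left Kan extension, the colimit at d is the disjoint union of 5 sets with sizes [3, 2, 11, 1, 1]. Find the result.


Pointwise, the left Kan extension (Lan_F H)(d) is the colimit, indexed
by the comma category (F downarrow d), of H composed with the
projection (F downarrow d) -> C. Here that colimit is given
as a coproduct (disjoint union) of sets, so its cardinality is the
sum of the sizes of the summands.
Coproduct of sets with sizes: 3 + 2 + 11 + 1 + 1
= 18

18


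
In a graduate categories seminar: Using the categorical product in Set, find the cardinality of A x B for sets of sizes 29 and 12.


In Set, the product A x B is the Cartesian product.
By the universal property, |A x B| = |A| * |B|.
|A x B| = 29 * 12 = 348

348


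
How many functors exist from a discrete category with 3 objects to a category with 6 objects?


A functor from a discrete category C to D is determined by
where each object maps. Each of the 3 objects of C can map
to any of the 6 objects of D independently.
Number of functors = 6^3 = 216

216


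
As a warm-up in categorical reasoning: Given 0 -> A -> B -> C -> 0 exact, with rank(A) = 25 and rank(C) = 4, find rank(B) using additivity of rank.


For a short exact sequence 0 -> A -> B -> C -> 0,
rank is additive: rank(B) = rank(A) + rank(C).
rank(B) = 25 + 4 = 29

29


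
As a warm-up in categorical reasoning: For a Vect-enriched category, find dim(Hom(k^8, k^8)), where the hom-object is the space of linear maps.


In Vect-enriched categories, Hom(k^n, k^m) is the space of m x n matrices.
dim(Hom(k^8, k^8)) = 8 * 8 = 64

64


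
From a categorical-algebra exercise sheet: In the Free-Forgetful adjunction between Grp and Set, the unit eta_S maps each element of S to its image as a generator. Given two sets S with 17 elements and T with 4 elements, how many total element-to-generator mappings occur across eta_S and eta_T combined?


The unit eta_X: X -> U(F(X)) of the Free-Forgetful adjunction
maps each element of X to a generator of F(X). For X = S + T (disjoint
union in Set), |S + T| = |S| + |T|.
Total mappings = 17 + 4 = 21.

21


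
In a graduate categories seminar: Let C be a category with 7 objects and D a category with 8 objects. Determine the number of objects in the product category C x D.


The product category C x D has objects that are pairs (c, d).
Number of pairs = |Ob(C)| * |Ob(D)| = 7 * 8 = 56

56


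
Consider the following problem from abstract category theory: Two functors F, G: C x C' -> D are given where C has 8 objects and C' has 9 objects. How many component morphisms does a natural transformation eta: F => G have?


A natural transformation eta: F => G assigns one component morphism per
object of the domain category.
The domain is the product category C x C', so
|Ob(C x C')| = |Ob(C)| * |Ob(C')| = 8 * 9 = 72.
Therefore eta has 72 component morphisms.

72


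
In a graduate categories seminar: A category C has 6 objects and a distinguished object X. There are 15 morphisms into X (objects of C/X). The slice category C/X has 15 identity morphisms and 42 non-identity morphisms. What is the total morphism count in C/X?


In the slice category C/X, objects are morphisms to X.
Identity morphisms: 15 (one per object of C/X).
Non-identity morphisms: 42.
Total = 15 + 42 = 57

57


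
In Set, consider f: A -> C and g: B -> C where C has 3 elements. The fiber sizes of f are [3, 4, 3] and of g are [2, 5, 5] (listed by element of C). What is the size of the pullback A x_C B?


The pullback A x_C B consists of pairs (a, b) with f(a) = g(b).
For each element c in C, the fiber product has |f^-1(c)| * |g^-1(c)| elements.
Summing over C: 3 * 2 + 4 * 5 + 3 * 5
= 6 + 20 + 15 = 41

41


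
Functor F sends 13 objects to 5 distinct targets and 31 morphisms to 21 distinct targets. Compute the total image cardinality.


The image of F consists of distinct objects and distinct morphisms.
|Im(F)| on objects = 5
|Im(F)| on morphisms = 21
Total image cardinality = 5 + 21 = 26

26


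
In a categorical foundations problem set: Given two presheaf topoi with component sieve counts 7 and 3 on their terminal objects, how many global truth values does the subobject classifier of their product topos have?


In a product of presheaf topoi E_1 x E_2, the subobject classifier
is Omega = Omega_1 x Omega_2 (componentwise), so
|Omega(top)| = |Omega_1(top_1)| * |Omega_2(top_2)|.
= 7 * 3 = 21.

21


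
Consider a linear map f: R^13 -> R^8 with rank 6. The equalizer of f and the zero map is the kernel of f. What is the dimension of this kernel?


The equalizer of f and the zero map is ker(f).
By the rank-nullity theorem: dim(ker(f)) = dim(domain) - rank(f).
dim(ker(f)) = 13 - 6 = 7

7


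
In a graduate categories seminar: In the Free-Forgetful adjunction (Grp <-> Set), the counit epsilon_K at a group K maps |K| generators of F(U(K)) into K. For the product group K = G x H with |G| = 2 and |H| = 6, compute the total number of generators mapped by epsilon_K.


The counit epsilon_K: F(U(K)) -> K of the Free-Forgetful adjunction
maps |K| generators of F(U(K)) into K. For K = G x H (the product group),
|G x H| = |G| * |H|.
Total generators mapped = 2 * 6 = 12.

12


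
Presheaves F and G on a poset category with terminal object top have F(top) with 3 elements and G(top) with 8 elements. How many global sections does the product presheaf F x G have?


Global sections of a presheaf on a poset with terminal top satisfy
Gamma(H) ~ H(top). Presheaves admit pointwise products, so
(F x G)(top) = F(top) x G(top) (Cartesian product).
|Gamma(F x G)| = |F(top)| * |G(top)| = 3 * 8 = 24.

24


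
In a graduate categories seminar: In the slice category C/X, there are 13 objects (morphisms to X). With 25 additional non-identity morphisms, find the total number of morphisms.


In the slice category C/X, objects are morphisms to X.
Identity morphisms: 13 (one per object of C/X).
Non-identity morphisms: 25.
Total = 13 + 25 = 38

38


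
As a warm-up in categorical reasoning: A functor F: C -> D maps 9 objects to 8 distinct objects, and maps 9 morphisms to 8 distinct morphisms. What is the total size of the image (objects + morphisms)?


The image of F consists of distinct objects and distinct morphisms.
|Im(F)| on objects = 8
|Im(F)| on morphisms = 8
Total image cardinality = 8 + 8 = 16

16


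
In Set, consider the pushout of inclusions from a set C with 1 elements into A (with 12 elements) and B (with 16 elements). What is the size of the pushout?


The pushout A +_C B identifies the images of C in A and B.
|A +_C B| = |A| + |B| - |C| (for injections).
= 12 + 16 - 1 = 27

27


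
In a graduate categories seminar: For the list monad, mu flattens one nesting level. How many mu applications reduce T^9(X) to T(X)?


Each application of mu: T^2 -> T removes one layer of nesting.
Starting at depth 9 (i.e., T^9(X)), we need to reach T(X).
Number of mu applications = 9 - 1 = 8

8


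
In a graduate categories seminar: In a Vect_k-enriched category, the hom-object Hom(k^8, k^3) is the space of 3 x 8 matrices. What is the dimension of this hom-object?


In Vect-enriched categories, Hom(k^n, k^m) is the space of m x n matrices.
dim(Hom(k^8, k^3)) = 3 * 8 = 24

24


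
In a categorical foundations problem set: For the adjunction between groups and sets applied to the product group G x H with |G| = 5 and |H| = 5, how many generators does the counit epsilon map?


The counit epsilon_K: F(U(K)) -> K of the Free-Forgetful adjunction
maps |K| generators of F(U(K)) into K. For K = G x H (the product group),
|G x H| = |G| * |H|.
Total generators mapped = 5 * 5 = 25.

25


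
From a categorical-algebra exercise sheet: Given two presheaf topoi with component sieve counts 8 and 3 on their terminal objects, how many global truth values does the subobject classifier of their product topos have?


In a product of presheaf topoi E_1 x E_2, the subobject classifier
is Omega = Omega_1 x Omega_2 (componentwise), so
|Omega(top)| = |Omega_1(top_1)| * |Omega_2(top_2)|.
= 8 * 3 = 24.

24


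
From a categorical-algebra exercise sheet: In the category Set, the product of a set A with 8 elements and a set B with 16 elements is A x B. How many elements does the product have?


In Set, the product A x B is the Cartesian product.
By the universal property, |A x B| = |A| * |B|.
|A x B| = 8 * 16 = 128

128


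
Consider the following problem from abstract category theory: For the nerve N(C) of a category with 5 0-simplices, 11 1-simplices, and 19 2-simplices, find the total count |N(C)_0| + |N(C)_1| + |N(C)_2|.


The 2-skeleton of the nerve N(C) consists of simplices in dimensions 0, 1, 2:
  |N(C)_0| = 5 (objects)
  |N(C)_1| = 11 (morphisms)
  |N(C)_2| = 19 (composable pairs)
Total = 5 + 11 + 19 = 35

35


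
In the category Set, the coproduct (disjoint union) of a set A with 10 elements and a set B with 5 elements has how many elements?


In Set, the coproduct A + B is the disjoint union.
|A + B| = |A| + |B| = 10 + 5 = 15

15


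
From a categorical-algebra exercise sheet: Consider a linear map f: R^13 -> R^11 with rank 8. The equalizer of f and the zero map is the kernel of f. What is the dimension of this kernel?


The equalizer of f and the zero map is ker(f).
By the rank-nullity theorem: dim(ker(f)) = dim(domain) - rank(f).
dim(ker(f)) = 13 - 8 = 5

5


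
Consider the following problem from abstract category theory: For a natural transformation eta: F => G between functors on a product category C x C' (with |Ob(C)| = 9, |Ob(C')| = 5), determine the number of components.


A natural transformation eta: F => G assigns one component morphism per
object of the domain category.
The domain is the product category C x C', so
|Ob(C x C')| = |Ob(C)| * |Ob(C')| = 9 * 5 = 45.
Therefore eta has 45 component morphisms.

45


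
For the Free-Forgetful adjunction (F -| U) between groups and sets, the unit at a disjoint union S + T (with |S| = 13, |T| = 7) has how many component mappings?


The unit eta_X: X -> U(F(X)) of the Free-Forgetful adjunction
maps each element of X to a generator of F(X). For X = S + T (disjoint
union in Set), |S + T| = |S| + |T|.
Total mappings = 13 + 7 = 20.

20


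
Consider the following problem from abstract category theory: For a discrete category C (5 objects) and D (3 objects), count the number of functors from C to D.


A functor from a discrete category C to D is determined by
where each object maps. Each of the 5 objects of C can map
to any of the 3 objects of D independently.
Number of functors = 3^5 = 243

243


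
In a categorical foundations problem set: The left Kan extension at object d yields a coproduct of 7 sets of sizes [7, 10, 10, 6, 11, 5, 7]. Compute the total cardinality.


Pointwise, the left Kan extension (Lan_F H)(d) is the colimit, indexed
by the comma category (F downarrow d), of H composed with the
projection (F downarrow d) -> C. Here that colimit is given
as a coproduct (disjoint union) of sets, so its cardinality is the
sum of the sizes of the summands.
Coproduct of sets with sizes: 7 + 10 + 10 + 6 + 11 + 5 + 7
= 56

56


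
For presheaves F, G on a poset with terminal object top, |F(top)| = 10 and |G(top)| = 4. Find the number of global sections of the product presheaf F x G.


Global sections of a presheaf on a poset with terminal top satisfy
Gamma(H) ~ H(top). Presheaves admit pointwise products, so
(F x G)(top) = F(top) x G(top) (Cartesian product).
|Gamma(F x G)| = |F(top)| * |G(top)| = 10 * 4 = 40.

40


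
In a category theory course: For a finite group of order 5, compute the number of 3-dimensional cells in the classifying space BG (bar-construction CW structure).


In the bar-construction CW model of BG, the n-cells are indexed by
n-tuples [g_1|...|g_n] of non-identity elements of G (degenerate
simplices with some g_i = e do not contribute cells), so there are
(|G| - 1)^n n-cells.
For dim = 3 with |G| = 5:
cells = (5 - 1)^3 = 4^3 = 64

64


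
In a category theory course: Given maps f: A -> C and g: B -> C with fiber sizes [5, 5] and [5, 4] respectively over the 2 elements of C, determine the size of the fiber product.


The pullback A x_C B consists of pairs (a, b) with f(a) = g(b).
For each element c in C, the fiber product has |f^-1(c)| * |g^-1(c)| elements.
Summing over C: 5 * 5 + 5 * 4
= 25 + 20 = 45

45


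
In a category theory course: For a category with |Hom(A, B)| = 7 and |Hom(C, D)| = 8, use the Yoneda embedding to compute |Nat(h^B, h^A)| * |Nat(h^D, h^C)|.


By the Yoneda lemma, Nat(h^B, h^A) is isomorphic to Hom(A, B),
so |Nat(h^B, h^A)| = |Hom(A, B)| and |Nat(h^D, h^C)| = |Hom(C, D)|.
|Hom(A, B)| = 7, |Hom(C, D)| = 8.
|Nat(h^B, h^A) x Nat(h^D, h^C)| = 7 * 8 = 56

56


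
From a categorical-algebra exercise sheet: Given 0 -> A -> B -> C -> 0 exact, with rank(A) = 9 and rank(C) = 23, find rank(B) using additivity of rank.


For a short exact sequence 0 -> A -> B -> C -> 0,
rank is additive: rank(B) = rank(A) + rank(C).
rank(B) = 9 + 23 = 32

32


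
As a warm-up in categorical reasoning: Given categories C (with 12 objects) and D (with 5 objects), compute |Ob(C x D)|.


The product category C x D has objects that are pairs (c, d).
Number of pairs = |Ob(C)| * |Ob(D)| = 12 * 5 = 60

60


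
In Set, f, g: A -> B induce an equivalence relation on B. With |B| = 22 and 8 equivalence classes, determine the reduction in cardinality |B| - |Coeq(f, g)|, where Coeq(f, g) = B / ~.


The coequalizer Coeq(f, g) = B / ~ has one element per equivalence class.
|B| = 22, |Coeq(f, g)| = 8.
|B| - |Coeq(f, g)| = 22 - 8 = 14.

14


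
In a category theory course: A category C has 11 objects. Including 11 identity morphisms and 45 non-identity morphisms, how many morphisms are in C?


Each object has an identity morphism, giving 11 identities.
Adding the 45 non-identity morphisms:
Total = 11 + 45 = 56

56


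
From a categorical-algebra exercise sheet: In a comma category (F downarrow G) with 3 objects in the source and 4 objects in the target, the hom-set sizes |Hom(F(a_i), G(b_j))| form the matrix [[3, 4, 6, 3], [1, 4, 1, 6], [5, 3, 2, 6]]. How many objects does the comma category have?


Objects of (F downarrow G) are triples (a, b, h: F(a)->G(b)).
The count equals the sum of all entries in the hom-matrix.
sum(row 0) = 16
sum(row 1) = 12
sum(row 2) = 16
Grand total = 44

44


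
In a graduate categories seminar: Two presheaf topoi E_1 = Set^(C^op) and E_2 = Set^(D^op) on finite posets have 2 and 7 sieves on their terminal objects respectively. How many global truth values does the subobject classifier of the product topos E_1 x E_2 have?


In a product of presheaf topoi E_1 x E_2, the subobject classifier
is Omega = Omega_1 x Omega_2 (componentwise), so
|Omega(top)| = |Omega_1(top_1)| * |Omega_2(top_2)|.
= 2 * 7 = 14.

14


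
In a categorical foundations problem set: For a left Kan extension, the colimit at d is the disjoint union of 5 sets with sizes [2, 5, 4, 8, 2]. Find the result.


Pointwise, the left Kan extension (Lan_F H)(d) is the colimit, indexed
by the comma category (F downarrow d), of H composed with the
projection (F downarrow d) -> C. Here that colimit is given
as a coproduct (disjoint union) of sets, so its cardinality is the
sum of the sizes of the summands.
Coproduct of sets with sizes: 2 + 5 + 4 + 8 + 2
= 21

21


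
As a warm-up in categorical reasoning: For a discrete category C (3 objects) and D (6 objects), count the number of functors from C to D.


A functor from a discrete category C to D is determined by
where each object maps. Each of the 3 objects of C can map
to any of the 6 objects of D independently.
Number of functors = 6^3 = 216

216


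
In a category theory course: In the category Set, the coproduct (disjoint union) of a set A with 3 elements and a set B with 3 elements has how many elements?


In Set, the coproduct A + B is the disjoint union.
|A + B| = |A| + |B| = 3 + 3 = 6

6


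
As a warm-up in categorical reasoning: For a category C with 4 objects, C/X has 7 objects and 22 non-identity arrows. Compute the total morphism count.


In the slice category C/X, objects are morphisms to X.
Identity morphisms: 7 (one per object of C/X).
Non-identity morphisms: 22.
Total = 7 + 22 = 29

29


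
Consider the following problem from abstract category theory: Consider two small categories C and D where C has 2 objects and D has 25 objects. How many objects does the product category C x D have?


The product category C x D has objects that are pairs (c, d).
Number of pairs = |Ob(C)| * |Ob(D)| = 2 * 25 = 50

50


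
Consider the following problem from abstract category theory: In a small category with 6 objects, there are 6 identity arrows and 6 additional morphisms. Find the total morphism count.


Each object has an identity morphism, giving 6 identities.
Adding the 6 non-identity morphisms:
Total = 6 + 6 = 12

12


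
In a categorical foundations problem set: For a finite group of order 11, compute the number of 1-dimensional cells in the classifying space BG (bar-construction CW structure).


In the bar-construction CW model of BG, the n-cells are indexed by
n-tuples [g_1|...|g_n] of non-identity elements of G (degenerate
simplices with some g_i = e do not contribute cells), so there are
(|G| - 1)^n n-cells.
For dim = 1 with |G| = 11:
cells = (11 - 1)^1 = 10^1 = 10

10


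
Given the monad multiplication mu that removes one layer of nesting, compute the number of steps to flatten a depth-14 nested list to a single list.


Each application of mu: T^2 -> T removes one layer of nesting.
Starting at depth 14 (i.e., T^14(X)), we need to reach T(X).
Number of mu applications = 14 - 1 = 13

13


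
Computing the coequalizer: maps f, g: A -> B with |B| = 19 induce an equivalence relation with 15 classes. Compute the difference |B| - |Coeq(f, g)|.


The coequalizer Coeq(f, g) = B / ~ has one element per equivalence class.
|B| = 19, |Coeq(f, g)| = 15.
|B| - |Coeq(f, g)| = 19 - 15 = 4.

4


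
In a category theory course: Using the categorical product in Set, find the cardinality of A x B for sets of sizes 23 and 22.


In Set, the product A x B is the Cartesian product.
By the universal property, |A x B| = |A| * |B|.
|A x B| = 23 * 22 = 506

506


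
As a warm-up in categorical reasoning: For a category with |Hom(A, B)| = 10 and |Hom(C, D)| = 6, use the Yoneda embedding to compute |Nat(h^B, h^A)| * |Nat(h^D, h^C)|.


By the Yoneda lemma, Nat(h^B, h^A) is isomorphic to Hom(A, B),
so |Nat(h^B, h^A)| = |Hom(A, B)| and |Nat(h^D, h^C)| = |Hom(C, D)|.
|Hom(A, B)| = 10, |Hom(C, D)| = 6.
|Nat(h^B, h^A) x Nat(h^D, h^C)| = 10 * 6 = 60

60


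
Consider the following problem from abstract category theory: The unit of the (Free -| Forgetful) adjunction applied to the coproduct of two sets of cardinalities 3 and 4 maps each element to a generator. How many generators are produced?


The unit eta_X: X -> U(F(X)) of the Free-Forgetful adjunction
maps each element of X to a generator of F(X). For X = S + T (disjoint
union in Set), |S + T| = |S| + |T|.
Total mappings = 3 + 4 = 7.

7


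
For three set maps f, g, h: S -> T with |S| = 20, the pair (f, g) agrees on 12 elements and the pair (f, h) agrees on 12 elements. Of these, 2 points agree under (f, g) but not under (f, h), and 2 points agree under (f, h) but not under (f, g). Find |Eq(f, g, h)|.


Eq(f, g, h) is the triple-agreement set: points in S where all three
maps take the same value. Using inclusion-exclusion on the pairwise data:
Pair (f, g) agrees on 12 points; pair (f, h) on 12 points.
Points agreeing under (f, g) but not (f, h) = 2; under (f, h) but not (f, g) = 2.
Triple-agreement = agreement-in-(f, g) minus points that agree under (f, g) but not (f, h):
|Eq(f, g, h)| = 12 - 2 = 10
(cross-check via (f, h): 12 - 2 = 10.)

10


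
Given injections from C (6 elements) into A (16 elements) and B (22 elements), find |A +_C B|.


The pushout A +_C B identifies the images of C in A and B.
|A +_C B| = |A| + |B| - |C| (for injections).
= 16 + 22 - 6 = 32

32


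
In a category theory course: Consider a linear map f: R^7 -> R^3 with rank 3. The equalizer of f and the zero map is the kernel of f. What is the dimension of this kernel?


The equalizer of f and the zero map is ker(f).
By the rank-nullity theorem: dim(ker(f)) = dim(domain) - rank(f).
dim(ker(f)) = 7 - 3 = 4

4


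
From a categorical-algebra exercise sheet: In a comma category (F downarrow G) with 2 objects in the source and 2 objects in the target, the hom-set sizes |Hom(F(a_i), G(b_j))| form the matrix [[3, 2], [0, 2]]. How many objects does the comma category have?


Objects of (F downarrow G) are triples (a, b, h: F(a)->G(b)).
The count equals the sum of all entries in the hom-matrix.
sum(row 0) = 5
sum(row 1) = 2
Grand total = 7

7


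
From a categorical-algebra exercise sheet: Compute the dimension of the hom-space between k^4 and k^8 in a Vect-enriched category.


In Vect-enriched categories, Hom(k^n, k^m) is the space of m x n matrices.
dim(Hom(k^4, k^8)) = 8 * 4 = 32

32


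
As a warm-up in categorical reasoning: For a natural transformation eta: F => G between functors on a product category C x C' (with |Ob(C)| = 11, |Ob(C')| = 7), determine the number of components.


A natural transformation eta: F => G assigns one component morphism per
object of the domain category.
The domain is the product category C x C', so
|Ob(C x C')| = |Ob(C)| * |Ob(C')| = 11 * 7 = 77.
Therefore eta has 77 component morphisms.

77


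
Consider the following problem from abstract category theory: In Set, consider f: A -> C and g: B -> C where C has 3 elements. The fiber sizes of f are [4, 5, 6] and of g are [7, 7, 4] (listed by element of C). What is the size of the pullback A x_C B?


The pullback A x_C B consists of pairs (a, b) with f(a) = g(b).
For each element c in C, the fiber product has |f^-1(c)| * |g^-1(c)| elements.
Summing over C: 4 * 7 + 5 * 7 + 6 * 4
= 28 + 35 + 24 = 87

87


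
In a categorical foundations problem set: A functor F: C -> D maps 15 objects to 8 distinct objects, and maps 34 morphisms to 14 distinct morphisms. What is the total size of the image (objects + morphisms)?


The image of F consists of distinct objects and distinct morphisms.
|Im(F)| on objects = 8
|Im(F)| on morphisms = 14
Total image cardinality = 8 + 14 = 22

22


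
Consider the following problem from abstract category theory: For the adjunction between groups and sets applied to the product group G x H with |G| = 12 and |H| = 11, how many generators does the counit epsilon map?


The counit epsilon_K: F(U(K)) -> K of the Free-Forgetful adjunction
maps |K| generators of F(U(K)) into K. For K = G x H (the product group),
|G x H| = |G| * |H|.
Total generators mapped = 12 * 11 = 132.

132


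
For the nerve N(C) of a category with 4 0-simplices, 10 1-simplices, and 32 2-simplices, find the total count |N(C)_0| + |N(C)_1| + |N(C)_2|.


The 2-skeleton of the nerve N(C) consists of simplices in dimensions 0, 1, 2:
  |N(C)_0| = 4 (objects)
  |N(C)_1| = 10 (morphisms)
  |N(C)_2| = 32 (composable pairs)
Total = 4 + 10 + 32 = 46

46


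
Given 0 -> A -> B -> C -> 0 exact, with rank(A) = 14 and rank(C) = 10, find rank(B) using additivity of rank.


For a short exact sequence 0 -> A -> B -> C -> 0,
rank is additive: rank(B) = rank(A) + rank(C).
rank(B) = 14 + 10 = 24

24


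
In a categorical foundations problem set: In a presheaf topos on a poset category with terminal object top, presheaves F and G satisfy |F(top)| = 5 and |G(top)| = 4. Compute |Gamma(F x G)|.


Global sections of a presheaf on a poset with terminal top satisfy
Gamma(H) ~ H(top). Presheaves admit pointwise products, so
(F x G)(top) = F(top) x G(top) (Cartesian product).
|Gamma(F x G)| = |F(top)| * |G(top)| = 5 * 4 = 20.

20


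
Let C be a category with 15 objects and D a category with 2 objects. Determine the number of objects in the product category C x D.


The product category C x D has objects that are pairs (c, d).
Number of pairs = |Ob(C)| * |Ob(D)| = 15 * 2 = 30

30


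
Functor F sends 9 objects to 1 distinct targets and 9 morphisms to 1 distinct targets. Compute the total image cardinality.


The image of F consists of distinct objects and distinct morphisms.
|Im(F)| on objects = 1
|Im(F)| on morphisms = 1
Total image cardinality = 1 + 1 = 2

2


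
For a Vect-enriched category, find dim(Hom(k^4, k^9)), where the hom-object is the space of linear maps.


In Vect-enriched categories, Hom(k^n, k^m) is the space of m x n matrices.
dim(Hom(k^4, k^9)) = 9 * 4 = 36

36


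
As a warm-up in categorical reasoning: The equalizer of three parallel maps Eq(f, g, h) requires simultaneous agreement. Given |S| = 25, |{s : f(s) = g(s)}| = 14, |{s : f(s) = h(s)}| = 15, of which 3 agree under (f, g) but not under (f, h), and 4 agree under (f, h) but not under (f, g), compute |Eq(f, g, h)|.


Eq(f, g, h) is the triple-agreement set: points in S where all three
maps take the same value. Using inclusion-exclusion on the pairwise data:
Pair (f, g) agrees on 14 points; pair (f, h) on 15 points.
Points agreeing under (f, g) but not (f, h) = 3; under (f, h) but not (f, g) = 4.
Triple-agreement = agreement-in-(f, g) minus points that agree under (f, g) but not (f, h):
|Eq(f, g, h)| = 14 - 3 = 11
(cross-check via (f, h): 15 - 4 = 11.)

11


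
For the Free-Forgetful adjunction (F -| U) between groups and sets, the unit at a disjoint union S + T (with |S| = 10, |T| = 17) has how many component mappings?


The unit eta_X: X -> U(F(X)) of the Free-Forgetful adjunction
maps each element of X to a generator of F(X). For X = S + T (disjoint
union in Set), |S + T| = |S| + |T|.
Total mappings = 10 + 17 = 27.

27


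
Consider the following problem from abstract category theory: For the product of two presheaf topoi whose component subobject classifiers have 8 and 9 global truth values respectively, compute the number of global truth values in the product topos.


In a product of presheaf topoi E_1 x E_2, the subobject classifier
is Omega = Omega_1 x Omega_2 (componentwise), so
|Omega(top)| = |Omega_1(top_1)| * |Omega_2(top_2)|.
= 8 * 9 = 72.

72


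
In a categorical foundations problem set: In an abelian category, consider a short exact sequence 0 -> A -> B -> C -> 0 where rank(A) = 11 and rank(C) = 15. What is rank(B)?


For a short exact sequence 0 -> A -> B -> C -> 0,
rank is additive: rank(B) = rank(A) + rank(C).
rank(B) = 11 + 15 = 26

26


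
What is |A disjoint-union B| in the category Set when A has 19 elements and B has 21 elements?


In Set, the coproduct A + B is the disjoint union.
|A + B| = |A| + |B| = 19 + 21 = 40

40


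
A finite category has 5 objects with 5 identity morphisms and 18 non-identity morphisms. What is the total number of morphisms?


Each object has an identity morphism, giving 5 identities.
Adding the 18 non-identity morphisms:
Total = 5 + 18 = 23

23


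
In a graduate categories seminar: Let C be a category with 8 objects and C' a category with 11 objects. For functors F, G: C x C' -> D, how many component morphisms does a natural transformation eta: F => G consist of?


A natural transformation eta: F => G assigns one component morphism per
object of the domain category.
The domain is the product category C x C', so
|Ob(C x C')| = |Ob(C)| * |Ob(C')| = 8 * 11 = 88.
Therefore eta has 88 component morphisms.

88


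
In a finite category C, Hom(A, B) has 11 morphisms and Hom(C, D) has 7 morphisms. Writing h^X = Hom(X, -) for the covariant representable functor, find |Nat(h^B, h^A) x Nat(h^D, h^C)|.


By the Yoneda lemma, Nat(h^B, h^A) is isomorphic to Hom(A, B),
so |Nat(h^B, h^A)| = |Hom(A, B)| and |Nat(h^D, h^C)| = |Hom(C, D)|.
|Hom(A, B)| = 11, |Hom(C, D)| = 7.
|Nat(h^B, h^A) x Nat(h^D, h^C)| = 11 * 7 = 77

77


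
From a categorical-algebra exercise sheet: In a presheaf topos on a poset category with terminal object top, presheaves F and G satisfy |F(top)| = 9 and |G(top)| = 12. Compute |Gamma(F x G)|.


Global sections of a presheaf on a poset with terminal top satisfy
Gamma(H) ~ H(top). Presheaves admit pointwise products, so
(F x G)(top) = F(top) x G(top) (Cartesian product).
|Gamma(F x G)| = |F(top)| * |G(top)| = 9 * 12 = 108.

108


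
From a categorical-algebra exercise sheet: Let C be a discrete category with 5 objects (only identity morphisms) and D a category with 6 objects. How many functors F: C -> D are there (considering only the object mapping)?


A functor from a discrete category C to D is determined by
where each object maps. Each of the 5 objects of C can map
to any of the 6 objects of D independently.
Number of functors = 6^5 = 7776

7776


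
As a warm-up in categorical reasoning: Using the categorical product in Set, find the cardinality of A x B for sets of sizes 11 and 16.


In Set, the product A x B is the Cartesian product.
By the universal property, |A x B| = |A| * |B|.
|A x B| = 11 * 16 = 176

176


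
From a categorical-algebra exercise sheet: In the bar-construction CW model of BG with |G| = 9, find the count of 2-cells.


In the bar-construction CW model of BG, the n-cells are indexed by
n-tuples [g_1|...|g_n] of non-identity elements of G (degenerate
simplices with some g_i = e do not contribute cells), so there are
(|G| - 1)^n n-cells.
For dim = 2 with |G| = 9:
cells = (9 - 1)^2 = 8^2 = 64

64


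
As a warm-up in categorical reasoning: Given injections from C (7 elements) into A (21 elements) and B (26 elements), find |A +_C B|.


The pushout A +_C B identifies the images of C in A and B.
|A +_C B| = |A| + |B| - |C| (for injections).
= 21 + 26 - 7 = 40

40


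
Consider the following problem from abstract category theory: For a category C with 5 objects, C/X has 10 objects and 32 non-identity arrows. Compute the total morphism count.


In the slice category C/X, objects are morphisms to X.
Identity morphisms: 10 (one per object of C/X).
Non-identity morphisms: 32.
Total = 10 + 32 = 42

42


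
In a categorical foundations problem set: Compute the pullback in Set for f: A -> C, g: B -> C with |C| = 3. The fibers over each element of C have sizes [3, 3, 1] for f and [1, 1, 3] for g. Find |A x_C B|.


The pullback A x_C B consists of pairs (a, b) with f(a) = g(b).
For each element c in C, the fiber product has |f^-1(c)| * |g^-1(c)| elements.
Summing over C: 3 * 1 + 3 * 1 + 1 * 3
= 3 + 3 + 3 = 9

9


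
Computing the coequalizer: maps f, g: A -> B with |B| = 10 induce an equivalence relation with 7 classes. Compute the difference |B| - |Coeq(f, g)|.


The coequalizer Coeq(f, g) = B / ~ has one element per equivalence class.
|B| = 10, |Coeq(f, g)| = 7.
|B| - |Coeq(f, g)| = 10 - 7 = 3.

3


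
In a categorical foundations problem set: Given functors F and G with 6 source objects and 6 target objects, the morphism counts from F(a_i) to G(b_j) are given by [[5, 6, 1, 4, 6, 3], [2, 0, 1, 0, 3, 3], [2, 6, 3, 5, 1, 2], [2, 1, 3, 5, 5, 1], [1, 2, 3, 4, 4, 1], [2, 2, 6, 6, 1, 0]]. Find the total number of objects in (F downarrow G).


Objects of (F downarrow G) are triples (a, b, h: F(a)->G(b)).
The count equals the sum of all entries in the hom-matrix.
sum(row 0) = 25
sum(row 1) = 9
sum(row 2) = 19
sum(row 3) = 17
sum(row 4) = 15
sum(row 5) = 17
Grand total = 102

102


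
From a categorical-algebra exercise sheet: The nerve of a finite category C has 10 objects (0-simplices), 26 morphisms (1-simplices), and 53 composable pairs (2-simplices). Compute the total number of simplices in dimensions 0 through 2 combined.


The 2-skeleton of the nerve N(C) consists of simplices in dimensions 0, 1, 2:
  |N(C)_0| = 10 (objects)
  |N(C)_1| = 26 (morphisms)
  |N(C)_2| = 53 (composable pairs)
Total = 10 + 26 + 53 = 89

89


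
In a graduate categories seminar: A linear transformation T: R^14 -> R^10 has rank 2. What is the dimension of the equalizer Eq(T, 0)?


The equalizer of f and the zero map is ker(f).
By the rank-nullity theorem: dim(ker(f)) = dim(domain) - rank(f).
dim(ker(f)) = 14 - 2 = 12

12


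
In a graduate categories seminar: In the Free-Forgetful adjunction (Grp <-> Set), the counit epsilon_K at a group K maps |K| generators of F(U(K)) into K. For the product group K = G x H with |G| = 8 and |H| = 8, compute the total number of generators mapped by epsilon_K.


The counit epsilon_K: F(U(K)) -> K of the Free-Forgetful adjunction
maps |K| generators of F(U(K)) into K. For K = G x H (the product group),
|G x H| = |G| * |H|.
Total generators mapped = 8 * 8 = 64.

64


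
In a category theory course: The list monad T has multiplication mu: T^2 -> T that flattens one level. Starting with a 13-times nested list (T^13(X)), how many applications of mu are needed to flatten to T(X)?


Each application of mu: T^2 -> T removes one layer of nesting.
Starting at depth 13 (i.e., T^13(X)), we need to reach T(X).
Number of mu applications = 13 - 1 = 12

12


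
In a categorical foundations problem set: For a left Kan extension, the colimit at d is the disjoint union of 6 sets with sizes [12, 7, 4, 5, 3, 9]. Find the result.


Pointwise, the left Kan extension (Lan_F H)(d) is the colimit, indexed
by the comma category (F downarrow d), of H composed with the
projection (F downarrow d) -> C. Here that colimit is given
as a coproduct (disjoint union) of sets, so its cardinality is the
sum of the sizes of the summands.
Coproduct of sets with sizes: 12 + 7 + 4 + 5 + 3 + 9
= 40

40


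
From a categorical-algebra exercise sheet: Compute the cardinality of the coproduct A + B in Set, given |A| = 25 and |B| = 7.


In Set, the coproduct A + B is the disjoint union.
|A + B| = |A| + |B| = 25 + 7 = 32

32


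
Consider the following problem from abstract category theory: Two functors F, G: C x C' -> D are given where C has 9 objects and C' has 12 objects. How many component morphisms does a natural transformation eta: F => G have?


A natural transformation eta: F => G assigns one component morphism per
object of the domain category.
The domain is the product category C x C', so
|Ob(C x C')| = |Ob(C)| * |Ob(C')| = 9 * 12 = 108.
Therefore eta has 108 component morphisms.

108


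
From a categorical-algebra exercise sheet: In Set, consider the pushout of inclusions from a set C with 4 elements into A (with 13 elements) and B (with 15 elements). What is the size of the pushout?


The pushout A +_C B identifies the images of C in A and B.
|A +_C B| = |A| + |B| - |C| (for injections).
= 13 + 15 - 4 = 24

24


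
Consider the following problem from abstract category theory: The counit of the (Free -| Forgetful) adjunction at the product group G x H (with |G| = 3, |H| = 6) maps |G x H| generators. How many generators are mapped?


The counit epsilon_K: F(U(K)) -> K of the Free-Forgetful adjunction
maps |K| generators of F(U(K)) into K. For K = G x H (the product group),
|G x H| = |G| * |H|.
Total generators mapped = 3 * 6 = 18.

18


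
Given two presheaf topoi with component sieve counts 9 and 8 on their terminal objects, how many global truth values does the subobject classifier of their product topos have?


In a product of presheaf topoi E_1 x E_2, the subobject classifier
is Omega = Omega_1 x Omega_2 (componentwise), so
|Omega(top)| = |Omega_1(top_1)| * |Omega_2(top_2)|.
= 9 * 8 = 72.

72


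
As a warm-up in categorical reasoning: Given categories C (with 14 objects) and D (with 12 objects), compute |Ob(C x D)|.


The product category C x D has objects that are pairs (c, d).
Number of pairs = |Ob(C)| * |Ob(D)| = 14 * 12 = 168

168


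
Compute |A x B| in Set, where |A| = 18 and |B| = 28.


In Set, the product A x B is the Cartesian product.
By the universal property, |A x B| = |A| * |B|.
|A x B| = 18 * 28 = 504

504


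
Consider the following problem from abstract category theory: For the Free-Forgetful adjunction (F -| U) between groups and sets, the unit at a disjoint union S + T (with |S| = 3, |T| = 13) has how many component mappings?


The unit eta_X: X -> U(F(X)) of the Free-Forgetful adjunction
maps each element of X to a generator of F(X). For X = S + T (disjoint
union in Set), |S + T| = |S| + |T|.
Total mappings = 3 + 13 = 16.

16


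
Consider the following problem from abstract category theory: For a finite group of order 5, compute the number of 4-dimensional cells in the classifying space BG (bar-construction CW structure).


In the bar-construction CW model of BG, the n-cells are indexed by
n-tuples [g_1|...|g_n] of non-identity elements of G (degenerate
simplices with some g_i = e do not contribute cells), so there are
(|G| - 1)^n n-cells.
For dim = 4 with |G| = 5:
cells = (5 - 1)^4 = 4^4 = 256

256


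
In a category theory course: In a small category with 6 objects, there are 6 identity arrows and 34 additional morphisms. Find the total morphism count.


Each object has an identity morphism, giving 6 identities.
Adding the 34 non-identity morphisms:
Total = 6 + 34 = 40

40


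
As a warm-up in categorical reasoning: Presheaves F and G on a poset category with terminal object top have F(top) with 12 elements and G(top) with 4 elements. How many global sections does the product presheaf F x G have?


Global sections of a presheaf on a poset with terminal top satisfy
Gamma(H) ~ H(top). Presheaves admit pointwise products, so
(F x G)(top) = F(top) x G(top) (Cartesian product).
|Gamma(F x G)| = |F(top)| * |G(top)| = 12 * 4 = 48.

48


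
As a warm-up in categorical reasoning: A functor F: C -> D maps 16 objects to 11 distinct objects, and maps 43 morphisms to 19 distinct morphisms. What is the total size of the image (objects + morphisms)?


The image of F consists of distinct objects and distinct morphisms.
|Im(F)| on objects = 11
|Im(F)| on morphisms = 19
Total image cardinality = 11 + 19 = 30

30


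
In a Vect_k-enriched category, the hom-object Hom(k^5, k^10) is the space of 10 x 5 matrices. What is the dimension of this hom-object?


In Vect-enriched categories, Hom(k^n, k^m) is the space of m x n matrices.
dim(Hom(k^5, k^10)) = 10 * 5 = 50

50


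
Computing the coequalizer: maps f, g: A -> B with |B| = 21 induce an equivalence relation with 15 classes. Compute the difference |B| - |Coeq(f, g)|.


The coequalizer Coeq(f, g) = B / ~ has one element per equivalence class.
|B| = 21, |Coeq(f, g)| = 15.
|B| - |Coeq(f, g)| = 21 - 15 = 6.

6
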